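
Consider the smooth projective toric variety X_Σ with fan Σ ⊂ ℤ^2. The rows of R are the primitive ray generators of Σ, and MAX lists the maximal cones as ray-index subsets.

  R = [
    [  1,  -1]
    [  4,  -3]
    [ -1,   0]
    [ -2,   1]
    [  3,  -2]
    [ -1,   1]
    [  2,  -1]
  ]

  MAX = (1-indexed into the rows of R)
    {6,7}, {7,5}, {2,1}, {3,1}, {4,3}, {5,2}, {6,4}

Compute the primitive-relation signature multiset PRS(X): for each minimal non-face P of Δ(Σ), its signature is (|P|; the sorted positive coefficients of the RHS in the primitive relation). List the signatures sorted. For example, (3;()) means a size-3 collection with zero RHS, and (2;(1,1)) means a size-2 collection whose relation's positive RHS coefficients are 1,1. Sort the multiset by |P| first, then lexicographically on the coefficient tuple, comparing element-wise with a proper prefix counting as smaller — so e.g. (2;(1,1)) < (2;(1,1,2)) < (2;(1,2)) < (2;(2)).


Δ(Σ) — 7 vertices, 14 min non-faces:

  P = {1,6}:  v_{1} + v_{6} = 0  ⇒ sig = (2;())
  P = {4,7}:  v_{4} + v_{7} = 0  ⇒ sig = (2;())
  P = {1,4}:  v_{1} + v_{4} = v_{3}  ⇒ sig = (2;(1))
  P = {1,5}:  v_{1} + v_{5} = v_{2}  ⇒ sig = (2;(1))
  P = {1,7}:  v_{1} + v_{7} = v_{5}  ⇒ sig = (2;(1))
  P = {2,6}:  v_{2} + v_{6} = v_{5}  ⇒ sig = (2;(1))
  P = {3,6}:  v_{3} + v_{6} = v_{4}  ⇒ sig = (2;(1))
  P = {3,7}:  v_{3} + v_{7} = v_{1}  ⇒ sig = (2;(1))
  P = {4,5}:  v_{4} + v_{5} = v_{1}  ⇒ sig = (2;(1))
  P = {5,6}:  v_{5} + v_{6} = v_{7}  ⇒ sig = (2;(1))
  P = {2,4}:  v_{2} + v_{4} = 2·v_{1}  ⇒ sig = (2;(2))
  P = {2,7}:  v_{2} + v_{7} = 2·v_{5}  ⇒ sig = (2;(2))
  P = {3,5}:  v_{3} + v_{5} = 2·v_{1}  ⇒ sig = (2;(2))
  P = {2,3}:  v_{2} + v_{3} = 3·v_{1}  ⇒ sig = (2;(3))

Sorted signature multiset PRS(X):
{ (2;()) ×2,  (2;(1)) ×8,  (2;(2)) ×3,  (2;(3)) }


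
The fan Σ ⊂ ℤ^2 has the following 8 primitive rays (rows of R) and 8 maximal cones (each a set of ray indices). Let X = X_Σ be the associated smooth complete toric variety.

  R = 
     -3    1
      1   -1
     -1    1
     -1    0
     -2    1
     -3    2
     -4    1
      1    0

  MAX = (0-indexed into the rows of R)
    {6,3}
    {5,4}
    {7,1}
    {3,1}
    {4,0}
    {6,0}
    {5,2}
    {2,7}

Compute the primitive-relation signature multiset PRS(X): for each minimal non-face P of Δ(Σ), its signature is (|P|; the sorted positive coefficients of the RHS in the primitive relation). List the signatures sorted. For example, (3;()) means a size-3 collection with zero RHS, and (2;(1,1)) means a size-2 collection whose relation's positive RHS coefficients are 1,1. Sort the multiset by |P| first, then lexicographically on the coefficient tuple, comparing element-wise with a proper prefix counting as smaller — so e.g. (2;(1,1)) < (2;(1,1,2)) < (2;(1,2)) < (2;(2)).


20 minimal non-faces of Δ(Σ) (on 8 rays):

  {1,2}:  v_{1} + v_{2} = 0  ⇒ sig = (2;())
  {3,7}:  v_{3} + v_{7} = 0  ⇒ sig = (2;())
  {0,3}:  v_{0} + v_{3} = v_{6}  ⇒ sig = (2;(1))
  {0,7}:  v_{0} + v_{7} = v_{4}  ⇒ sig = (2;(1))
  {1,4}:  v_{1} + v_{4} = v_{3}  ⇒ sig = (2;(1))
  {1,5}:  v_{1} + v_{5} = v_{4}  ⇒ sig = (2;(1))
  {2,3}:  v_{2} + v_{3} = v_{4}  ⇒ sig = (2;(1))
  {2,4}:  v_{2} + v_{4} = v_{5}  ⇒ sig = (2;(1))
  {3,4}:  v_{3} + v_{4} = v_{0}  ⇒ sig = (2;(1))
  {4,7}:  v_{4} + v_{7} = v_{2}  ⇒ sig = (2;(1))
  {6,7}:  v_{6} + v_{7} = v_{0}  ⇒ sig = (2;(1))
  {2,6}:  v_{2} + v_{6} = v_{0} + v_{4}  ⇒ sig = (2;(1,1))
  {5,6}:  v_{5} + v_{6} = v_{0} + 2·v_{4}  ⇒ sig = (2;(1,2))
  {0,1}:  v_{0} + v_{1} = 2·v_{3}  ⇒ sig = (2;(2))
  {0,2}:  v_{0} + v_{2} = 2·v_{4}  ⇒ sig = (2;(2))
  {3,5}:  v_{3} + v_{5} = 2·v_{4}  ⇒ sig = (2;(2))
  {4,6}:  v_{4} + v_{6} = 2·v_{0}  ⇒ sig = (2;(2))
  {5,7}:  v_{5} + v_{7} = 2·v_{2}  ⇒ sig = (2;(2))
  {0,5}:  v_{0} + v_{5} = 3·v_{4}  ⇒ sig = (2;(3))
  {1,6}:  v_{1} + v_{6} = 3·v_{3}  ⇒ sig = (2;(3))

Hence PRS(X_Σ) =
    |P|=2: 20 collections, coeffs (), (), (1), (1), (1), (1), (1), (1), (1), (1), (1), (1,1), (1,2), (2), (2), (2), (2), (2), (3), (3)


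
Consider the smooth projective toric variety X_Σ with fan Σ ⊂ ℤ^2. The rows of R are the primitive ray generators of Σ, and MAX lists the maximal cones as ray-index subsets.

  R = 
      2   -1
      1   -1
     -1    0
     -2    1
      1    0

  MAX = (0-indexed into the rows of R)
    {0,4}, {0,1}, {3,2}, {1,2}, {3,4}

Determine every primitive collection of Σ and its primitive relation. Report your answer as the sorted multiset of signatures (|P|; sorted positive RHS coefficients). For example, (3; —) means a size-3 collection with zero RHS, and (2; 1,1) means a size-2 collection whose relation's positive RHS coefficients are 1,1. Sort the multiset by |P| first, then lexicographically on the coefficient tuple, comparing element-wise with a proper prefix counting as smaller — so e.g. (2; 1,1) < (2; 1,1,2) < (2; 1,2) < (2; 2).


5 collections generate NE(X_Σ); each relation:

  {0,3}:  v_{0} + v_{3} = 0 ; sig = (2; —)
  {2,4}:  v_{2} + v_{4} = 0 ; sig = (2; —)
  {0,2}:  v_{0} + v_{2} = v_{1} ; sig = (2; 1)
  {1,3}:  v_{1} + v_{3} = v_{2} ; sig = (2; 1)
  {1,4}:  v_{1} + v_{4} = v_{0} ; sig = (2; 1)

Signatures (|P|; sorted positive RHS coefficients), sorted:
{ (2; —) ×2,  (2; 1) ×3 }


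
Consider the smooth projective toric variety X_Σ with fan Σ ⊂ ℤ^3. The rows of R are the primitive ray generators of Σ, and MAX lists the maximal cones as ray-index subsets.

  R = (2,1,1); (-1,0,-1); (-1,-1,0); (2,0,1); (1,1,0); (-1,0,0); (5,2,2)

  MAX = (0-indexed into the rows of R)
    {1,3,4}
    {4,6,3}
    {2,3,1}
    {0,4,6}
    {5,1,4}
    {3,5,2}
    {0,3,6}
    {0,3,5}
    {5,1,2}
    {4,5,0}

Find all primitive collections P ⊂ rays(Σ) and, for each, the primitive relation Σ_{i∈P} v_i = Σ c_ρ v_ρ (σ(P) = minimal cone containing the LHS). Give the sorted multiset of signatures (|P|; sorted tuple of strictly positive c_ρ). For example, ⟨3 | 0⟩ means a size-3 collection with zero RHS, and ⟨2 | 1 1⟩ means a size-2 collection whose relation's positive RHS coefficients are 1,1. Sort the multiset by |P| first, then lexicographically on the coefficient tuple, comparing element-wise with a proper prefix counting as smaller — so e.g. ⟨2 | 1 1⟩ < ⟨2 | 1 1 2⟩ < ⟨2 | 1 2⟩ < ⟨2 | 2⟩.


9 minimal non-faces of Δ(Σ) (on 7 rays):

  P={2,4}:  v_{2} + v_{4} = 0  so sig = ⟨2 | 0⟩
  P={0,1}:  v_{0} + v_{1} = v_{4}  so sig = ⟨2 | 1⟩
  P={0,2}:  v_{0} + v_{2} = v_{3} + v_{5}  so sig = ⟨2 | 1 1⟩
  P={2,6}:  v_{2} + v_{6} = v_{0} + v_{3}  so sig = ⟨2 | 1 1⟩
  P={1,6}:  v_{1} + v_{6} = v_{3} + 2·v_{4}  so sig = ⟨2 | 1 2⟩
  P={5,6}:  v_{5} + v_{6} = 2·v_{0}  so sig = ⟨2 | 2⟩
  P={1,3,5}:  v_{1} + v_{3} + v_{5} = 0  so sig = ⟨3 | 0⟩
  P={0,3,4}:  v_{0} + v_{3} + v_{4} = v_{6}  so sig = ⟨3 | 1⟩
  P={3,4,5}:  v_{3} + v_{4} + v_{5} = v_{0}  so sig = ⟨3 | 1⟩

so the primitive-relation signature multiset is
    |P|=2: 6 collections, coeffs (), (1), (1,1), (1,1), (1,2), (2)
    |P|=3: 3 collections, coeffs (), (1), (1)


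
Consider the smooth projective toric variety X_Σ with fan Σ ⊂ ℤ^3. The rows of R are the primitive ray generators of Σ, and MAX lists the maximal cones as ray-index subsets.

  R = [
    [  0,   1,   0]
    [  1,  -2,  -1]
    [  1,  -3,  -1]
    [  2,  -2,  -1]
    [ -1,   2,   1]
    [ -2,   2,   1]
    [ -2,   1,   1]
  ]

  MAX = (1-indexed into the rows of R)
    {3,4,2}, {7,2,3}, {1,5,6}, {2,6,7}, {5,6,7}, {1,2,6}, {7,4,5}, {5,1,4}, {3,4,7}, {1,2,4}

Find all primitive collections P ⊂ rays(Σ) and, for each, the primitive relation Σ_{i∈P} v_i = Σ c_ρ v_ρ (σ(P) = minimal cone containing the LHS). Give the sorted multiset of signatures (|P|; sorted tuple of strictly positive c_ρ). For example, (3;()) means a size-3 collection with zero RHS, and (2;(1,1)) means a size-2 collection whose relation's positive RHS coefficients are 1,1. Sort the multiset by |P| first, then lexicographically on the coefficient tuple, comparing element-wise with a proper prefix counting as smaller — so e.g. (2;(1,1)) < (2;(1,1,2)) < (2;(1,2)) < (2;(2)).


Primitive collections (7):

  P={2,5}:  v_{2} + v_{5} = 0  →  sig = (2;())
  P={4,6}:  v_{4} + v_{6} = 0  →  sig = (2;())
  P={1,3}:  v_{1} + v_{3} = v_{2}  →  sig = (2;(1))
  P={1,7}:  v_{1} + v_{7} = v_{6}  →  sig = (2;(1))
  P={3,5}:  v_{3} + v_{5} = v_{4} + v_{7}  →  sig = (2;(1,1))
  P={3,6}:  v_{3} + v_{6} = v_{2} + v_{7}  →  sig = (2;(1,1))
  P={2,4,7}:  v_{2} + v_{4} + v_{7} = v_{3}  →  sig = (3;(1))

Signatures (|P|; sorted positive RHS coefficients), sorted:
[(2;()), (2;()), (2;(1)), (2;(1)), (2;(1,1)), (2;(1,1)), (3;(1))]


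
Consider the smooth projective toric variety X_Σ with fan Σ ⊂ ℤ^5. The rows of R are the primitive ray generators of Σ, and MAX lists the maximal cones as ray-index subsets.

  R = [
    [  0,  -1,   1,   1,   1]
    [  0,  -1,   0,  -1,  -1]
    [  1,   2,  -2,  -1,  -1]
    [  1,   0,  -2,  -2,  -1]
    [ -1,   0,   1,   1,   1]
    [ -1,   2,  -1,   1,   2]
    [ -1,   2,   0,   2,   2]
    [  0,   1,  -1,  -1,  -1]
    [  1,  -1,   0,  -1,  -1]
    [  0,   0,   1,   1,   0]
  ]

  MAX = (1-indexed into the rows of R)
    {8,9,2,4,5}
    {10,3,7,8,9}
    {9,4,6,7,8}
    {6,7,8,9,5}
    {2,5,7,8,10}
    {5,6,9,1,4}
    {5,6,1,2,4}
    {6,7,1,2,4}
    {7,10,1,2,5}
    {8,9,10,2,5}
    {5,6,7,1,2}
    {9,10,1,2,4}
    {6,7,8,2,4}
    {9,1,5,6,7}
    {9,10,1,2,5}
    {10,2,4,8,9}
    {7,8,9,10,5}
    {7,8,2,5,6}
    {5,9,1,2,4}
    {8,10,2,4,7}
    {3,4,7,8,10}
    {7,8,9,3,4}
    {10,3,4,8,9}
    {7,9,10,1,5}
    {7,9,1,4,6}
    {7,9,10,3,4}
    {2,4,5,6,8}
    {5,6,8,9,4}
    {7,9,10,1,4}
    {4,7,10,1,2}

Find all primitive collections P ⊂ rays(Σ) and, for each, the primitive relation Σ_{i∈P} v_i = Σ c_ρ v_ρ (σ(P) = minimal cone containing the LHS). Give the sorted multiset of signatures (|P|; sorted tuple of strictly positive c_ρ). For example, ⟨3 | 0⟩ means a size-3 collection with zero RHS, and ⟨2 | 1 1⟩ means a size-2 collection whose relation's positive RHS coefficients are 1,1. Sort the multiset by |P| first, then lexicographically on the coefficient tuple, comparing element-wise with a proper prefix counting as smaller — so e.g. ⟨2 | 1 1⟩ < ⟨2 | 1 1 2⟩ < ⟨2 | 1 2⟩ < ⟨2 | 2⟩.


Σ has 11 primitive collections:

  • {1,8}:  v_{1} + v_{8} = 0 — sig = ⟨2 | 0⟩
  • {6,10}:  v_{6} + v_{10} = v_{7} — sig = ⟨2 | 1⟩
  • {2,3}:  v_{2} + v_{3} = v_{4} + v_{8} + v_{10} — sig = ⟨2 | 1 1 1⟩
  • {3,5}:  v_{3} + v_{5} = v_{7} + v_{8} + v_{9} — sig = ⟨2 | 1 1 1⟩
  • {1,3}:  v_{1} + v_{3} = v_{4} + v_{7} + v_{9} + v_{10} — sig = ⟨2 | 1 1 1 1⟩
  • {3,6}:  v_{3} + v_{6} = v_{4} + 2·v_{7} + v_{8} + v_{9} — sig = ⟨2 | 1 1 1 2⟩
  • {2,7,9}:  v_{2} + v_{7} + v_{9} = 0 — sig = ⟨3 | 0⟩
  • {4,5,10}:  v_{4} + v_{5} + v_{10} = 0 — sig = ⟨3 | 0⟩
  • {4,5,7}:  v_{4} + v_{5} + v_{7} = v_{6} — sig = ⟨3 | 1⟩
  • {2,6,9}:  v_{2} + v_{6} + v_{9} = v_{4} + v_{5} — sig = ⟨3 | 1 1⟩
  • {4,7,8,9,10}:  v_{4} + v_{7} + v_{8} + v_{9} + v_{10} = v_{3} — sig = ⟨5 | 1⟩

Signatures (|P|; sorted positive RHS coefficients), sorted:
    |P|=2: 6 collections, coeffs (), (1), (1,1,1), (1,1,1), (1,1,1,1), (1,1,1,2)
    |P|=3: 4 collections, coeffs (), (), (1), (1,1)
    |P|=5: 1 collection, coeffs (1)


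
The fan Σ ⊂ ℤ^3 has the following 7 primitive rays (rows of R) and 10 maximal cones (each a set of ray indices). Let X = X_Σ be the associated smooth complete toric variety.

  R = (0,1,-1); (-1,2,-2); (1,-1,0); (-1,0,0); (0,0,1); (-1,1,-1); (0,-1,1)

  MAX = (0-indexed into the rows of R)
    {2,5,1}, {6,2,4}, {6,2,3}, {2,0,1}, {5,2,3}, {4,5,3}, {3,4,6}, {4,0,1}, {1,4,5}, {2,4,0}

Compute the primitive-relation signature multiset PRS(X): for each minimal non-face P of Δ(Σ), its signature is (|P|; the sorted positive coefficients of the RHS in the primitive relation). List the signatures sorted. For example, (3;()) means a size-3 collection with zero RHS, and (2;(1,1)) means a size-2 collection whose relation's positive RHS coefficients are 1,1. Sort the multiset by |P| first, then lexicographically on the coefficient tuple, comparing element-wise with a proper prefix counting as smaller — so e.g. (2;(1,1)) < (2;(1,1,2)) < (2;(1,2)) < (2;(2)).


|primitive collections| = 9. Relations:

  {0,6}:  v_{0} + v_{6} = 0  ⟹  sig = (2;())
  {0,3}:  v_{0} + v_{3} = v_{5}  ⟹  sig = (2;(1))
  {0,5}:  v_{0} + v_{5} = v_{1}  ⟹  sig = (2;(1))
  {1,6}:  v_{1} + v_{6} = v_{5}  ⟹  sig = (2;(1))
  {5,6}:  v_{5} + v_{6} = v_{3}  ⟹  sig = (2;(1))
  {1,3}:  v_{1} + v_{3} = 2·v_{5}  ⟹  sig = (2;(2))
  {2,4,5}:  v_{2} + v_{4} + v_{5} = 0  ⟹  sig = (3;())
  {1,2,4}:  v_{1} + v_{2} + v_{4} = v_{0}  ⟹  sig = (3;(1))
  {2,3,4}:  v_{2} + v_{3} + v_{4} = v_{6}  ⟹  sig = (3;(1))

Hence PRS(X_Σ) =
    (2;())
    (2;(1))
    (2;(1))
    (2;(1))
    (2;(1))
    (2;(2))
    (3;())
    (3;(1))
    (3;(1))


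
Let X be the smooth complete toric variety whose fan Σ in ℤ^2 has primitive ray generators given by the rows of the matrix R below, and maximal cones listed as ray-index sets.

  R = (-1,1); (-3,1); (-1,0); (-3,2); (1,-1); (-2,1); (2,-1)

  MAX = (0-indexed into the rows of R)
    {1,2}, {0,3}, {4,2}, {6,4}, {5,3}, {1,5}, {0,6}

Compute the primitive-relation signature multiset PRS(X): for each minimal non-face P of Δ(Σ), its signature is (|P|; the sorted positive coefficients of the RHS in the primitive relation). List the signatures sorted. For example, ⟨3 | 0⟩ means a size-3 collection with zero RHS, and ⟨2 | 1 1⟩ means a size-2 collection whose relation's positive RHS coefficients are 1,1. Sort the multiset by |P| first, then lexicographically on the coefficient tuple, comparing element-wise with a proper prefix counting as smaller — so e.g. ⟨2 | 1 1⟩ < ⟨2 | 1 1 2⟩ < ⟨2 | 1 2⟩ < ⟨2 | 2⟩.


Primitive collections (14):

  P={0,4}:  v_{0} + v_{4} = 0 — sig = ⟨2 | 0⟩
  P={5,6}:  v_{5} + v_{6} = 0 — sig = ⟨2 | 0⟩
  P={0,2}:  v_{0} + v_{2} = v_{5} — sig = ⟨2 | 1⟩
  P={0,5}:  v_{0} + v_{5} = v_{3} — sig = ⟨2 | 1⟩
  P={1,6}:  v_{1} + v_{6} = v_{2} — sig = ⟨2 | 1⟩
  P={2,5}:  v_{2} + v_{5} = v_{1} — sig = ⟨2 | 1⟩
  P={2,6}:  v_{2} + v_{6} = v_{4} — sig = ⟨2 | 1⟩
  P={3,4}:  v_{3} + v_{4} = v_{5} — sig = ⟨2 | 1⟩
  P={3,6}:  v_{3} + v_{6} = v_{0} — sig = ⟨2 | 1⟩
  P={4,5}:  v_{4} + v_{5} = v_{2} — sig = ⟨2 | 1⟩
  P={0,1}:  v_{0} + v_{1} = 2·v_{5} — sig = ⟨2 | 2⟩
  P={1,4}:  v_{1} + v_{4} = 2·v_{2} — sig = ⟨2 | 2⟩
  P={2,3}:  v_{2} + v_{3} = 2·v_{5} — sig = ⟨2 | 2⟩
  P={1,3}:  v_{1} + v_{3} = 3·v_{5} — sig = ⟨2 | 3⟩

so the primitive-relation signature multiset is
    |P|=2: 14 collections, coeffs (), (), (1), (1), (1), (1), (1), (1), (1), (1), (2), (2), (2), (3)


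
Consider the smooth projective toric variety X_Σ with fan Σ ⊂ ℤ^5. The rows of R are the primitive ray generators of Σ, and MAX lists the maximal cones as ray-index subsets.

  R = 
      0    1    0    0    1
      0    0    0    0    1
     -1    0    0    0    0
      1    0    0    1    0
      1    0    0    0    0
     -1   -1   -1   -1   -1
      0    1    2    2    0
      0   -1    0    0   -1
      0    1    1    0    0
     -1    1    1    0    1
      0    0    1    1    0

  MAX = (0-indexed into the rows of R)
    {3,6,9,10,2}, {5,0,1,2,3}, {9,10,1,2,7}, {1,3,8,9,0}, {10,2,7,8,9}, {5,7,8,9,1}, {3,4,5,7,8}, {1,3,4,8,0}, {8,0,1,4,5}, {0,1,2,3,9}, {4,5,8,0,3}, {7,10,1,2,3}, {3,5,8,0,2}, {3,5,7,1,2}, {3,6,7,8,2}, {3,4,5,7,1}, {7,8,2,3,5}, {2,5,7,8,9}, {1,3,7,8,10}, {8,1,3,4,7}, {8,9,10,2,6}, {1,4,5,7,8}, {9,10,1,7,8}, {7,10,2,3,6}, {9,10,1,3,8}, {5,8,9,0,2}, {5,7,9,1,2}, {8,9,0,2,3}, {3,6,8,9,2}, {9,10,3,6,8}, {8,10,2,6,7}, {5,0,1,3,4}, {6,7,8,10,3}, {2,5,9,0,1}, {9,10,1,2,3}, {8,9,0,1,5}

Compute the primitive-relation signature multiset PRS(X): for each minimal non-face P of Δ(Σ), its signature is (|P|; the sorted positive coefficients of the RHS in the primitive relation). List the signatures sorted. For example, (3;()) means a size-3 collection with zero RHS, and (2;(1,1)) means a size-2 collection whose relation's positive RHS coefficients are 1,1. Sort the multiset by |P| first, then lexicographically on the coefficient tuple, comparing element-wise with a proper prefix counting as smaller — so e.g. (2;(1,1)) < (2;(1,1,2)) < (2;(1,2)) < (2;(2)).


Σ has 16 primitive collections:

  • {0,7}:  v_{0} + v_{7} = 0  so sig = (2;())
  • {2,4}:  v_{2} + v_{4} = 0  so sig = (2;())
  • {0,10}:  v_{0} + v_{10} = v_{3} + v_{9}  so sig = (2;(1,1))
  • {4,9}:  v_{4} + v_{9} = v_{1} + v_{8}  so sig = (2;(1,1))
  • {5,10}:  v_{5} + v_{10} = v_{2} + v_{7}  so sig = (2;(1,1))
  • {1,6}:  v_{1} + v_{6} = v_{3} + v_{9} + v_{10}  so sig = (2;(1,1,1))
  • {4,6}:  v_{4} + v_{6} = v_{3} + v_{8} + v_{10}  so sig = (2;(1,1,1))
  • {4,10}:  v_{4} + v_{10} = v_{1} + v_{3} + v_{7} + v_{8}  so sig = (2;(1,1,1,1))
  • {0,6}:  v_{0} + v_{6} = v_{2} + 2·v_{3} + v_{8} + v_{9}  so sig = (2;(1,1,1,2))
  • {5,6}:  v_{5} + v_{6} = 2·v_{2} + v_{3} + v_{7} + v_{8}  so sig = (2;(1,1,1,2))
  • {1,2,8}:  v_{1} + v_{2} + v_{8} = v_{9}  so sig = (3;(1))
  • {3,5,9}:  v_{3} + v_{5} + v_{9} = v_{2}  so sig = (3;(1))
  • {3,7,9}:  v_{3} + v_{7} + v_{9} = v_{10}  so sig = (3;(1))
  • {6,7,9}:  v_{6} + v_{7} + v_{9} = v_{2} + v_{8} + 2·v_{10}  so sig = (3;(1,1,2))
  • {1,3,5,8}:  v_{1} + v_{3} + v_{5} + v_{8} = 0  so sig = (4;())
  • {2,3,8,10}:  v_{2} + v_{3} + v_{8} + v_{10} = v_{6}  so sig = (4;(1))

Sorted signature multiset PRS(X):
    (2;())
    (2;())
    (2;(1,1))
    (2;(1,1))
    (2;(1,1))
    (2;(1,1,1))
    (2;(1,1,1))
    (2;(1,1,1,1))
    (2;(1,1,1,2))
    (2;(1,1,1,2))
    (3;(1))
    (3;(1))
    (3;(1))
    (3;(1,1,2))
    (4;())
    (4;(1))


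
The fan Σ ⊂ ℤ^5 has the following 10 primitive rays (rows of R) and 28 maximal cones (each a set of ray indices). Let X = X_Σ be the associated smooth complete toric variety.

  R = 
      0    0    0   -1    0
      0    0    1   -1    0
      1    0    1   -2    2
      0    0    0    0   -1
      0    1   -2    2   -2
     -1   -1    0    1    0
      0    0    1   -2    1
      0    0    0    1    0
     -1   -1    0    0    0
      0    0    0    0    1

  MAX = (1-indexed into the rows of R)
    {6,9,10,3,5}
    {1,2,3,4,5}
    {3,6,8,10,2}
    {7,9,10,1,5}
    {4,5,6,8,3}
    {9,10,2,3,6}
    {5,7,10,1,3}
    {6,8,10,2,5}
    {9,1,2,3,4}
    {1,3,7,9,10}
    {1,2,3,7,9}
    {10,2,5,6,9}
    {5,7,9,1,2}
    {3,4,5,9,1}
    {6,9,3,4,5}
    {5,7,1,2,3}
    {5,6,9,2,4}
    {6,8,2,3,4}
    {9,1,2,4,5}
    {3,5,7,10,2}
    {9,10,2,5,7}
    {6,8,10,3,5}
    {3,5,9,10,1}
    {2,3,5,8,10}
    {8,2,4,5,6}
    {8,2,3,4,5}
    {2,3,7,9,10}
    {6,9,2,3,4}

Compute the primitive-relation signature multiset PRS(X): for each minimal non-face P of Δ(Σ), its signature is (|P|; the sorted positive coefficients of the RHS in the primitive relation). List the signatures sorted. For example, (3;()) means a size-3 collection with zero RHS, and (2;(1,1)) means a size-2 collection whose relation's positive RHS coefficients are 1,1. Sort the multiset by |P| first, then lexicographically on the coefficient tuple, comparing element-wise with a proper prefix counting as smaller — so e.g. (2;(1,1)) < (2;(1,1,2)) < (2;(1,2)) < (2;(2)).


Σ has 11 primitive collections:

  P = {1,8}:  v_{1} + v_{8} = 0  →  sig = (2;())
  P = {4,10}:  v_{4} + v_{10} = 0  →  sig = (2;())
  P = {1,6}:  v_{1} + v_{6} = v_{9}  →  sig = (2;(1))
  P = {8,9}:  v_{8} + v_{9} = v_{6}  →  sig = (2;(1))
  P = {4,7}:  v_{4} + v_{7} = v_{1} + v_{2}  →  sig = (2;(1,1))
  P = {7,8}:  v_{7} + v_{8} = v_{2} + v_{10}  →  sig = (2;(1,1))
  P = {6,7}:  v_{6} + v_{7} = v_{2} + v_{9} + v_{10}  →  sig = (2;(1,1,1))
  P = {1,2,10}:  v_{1} + v_{2} + v_{10} = v_{7}  →  sig = (3;(1))
  P = {2,3,5,6}:  v_{2} + v_{3} + v_{5} + v_{6} = 0  →  sig = (4;())
  P = {2,3,5,9}:  v_{2} + v_{3} + v_{5} + v_{9} = v_{1}  →  sig = (4;(1))
  P = {3,5,7,9}:  v_{3} + v_{5} + v_{7} + v_{9} = 2·v_{1} + v_{10}  →  sig = (4;(1,2))

Signatures (|P|; sorted positive RHS coefficients), sorted:
    (2;())
    (2;())
    (2;(1))
    (2;(1))
    (2;(1,1))
    (2;(1,1))
    (2;(1,1,1))
    (3;(1))
    (4;())
    (4;(1))
    (4;(1,2))


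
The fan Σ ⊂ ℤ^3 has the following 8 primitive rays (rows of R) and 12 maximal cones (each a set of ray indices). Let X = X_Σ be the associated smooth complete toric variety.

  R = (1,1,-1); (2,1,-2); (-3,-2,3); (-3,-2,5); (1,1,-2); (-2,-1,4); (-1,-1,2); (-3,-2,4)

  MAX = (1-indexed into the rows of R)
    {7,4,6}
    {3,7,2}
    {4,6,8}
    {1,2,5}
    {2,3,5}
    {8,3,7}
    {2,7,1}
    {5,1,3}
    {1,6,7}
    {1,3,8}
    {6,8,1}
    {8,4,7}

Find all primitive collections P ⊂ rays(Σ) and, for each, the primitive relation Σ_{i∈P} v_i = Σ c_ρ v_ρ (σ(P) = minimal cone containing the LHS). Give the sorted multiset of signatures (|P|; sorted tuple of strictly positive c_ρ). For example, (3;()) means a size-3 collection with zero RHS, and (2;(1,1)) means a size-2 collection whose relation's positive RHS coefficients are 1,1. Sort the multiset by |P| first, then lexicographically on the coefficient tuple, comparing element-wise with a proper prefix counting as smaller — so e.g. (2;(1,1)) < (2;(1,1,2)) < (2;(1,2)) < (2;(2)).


Δ(Σ) — 8 vertices, 14 min non-faces:

  • {5,7}:  v_{5} + v_{7} = 0  so sig = (2;())
  • {1,4}:  v_{1} + v_{4} = v_{6}  so sig = (2;(1))
  • {2,8}:  v_{2} + v_{8} = v_{7}  so sig = (2;(1))
  • {4,5}:  v_{4} + v_{5} = v_{1} + v_{8}  so sig = (2;(1,1))
  • {5,8}:  v_{5} + v_{8} = v_{1} + v_{3}  so sig = (2;(1,1))
  • {2,4}:  v_{2} + v_{4} = v_{1} + 2·v_{7}  so sig = (2;(1,2))
  • {3,6}:  v_{3} + v_{6} = v_{1} + 2·v_{8}  so sig = (2;(1,2))
  • {5,6}:  v_{5} + v_{6} = 2·v_{1} + v_{8}  so sig = (2;(1,2))
  • {3,4}:  v_{3} + v_{4} = 2·v_{8}  so sig = (2;(2))
  • {2,6}:  v_{2} + v_{6} = 2·v_{1} + 2·v_{7}  so sig = (2;(2,2))
  • {1,2,3}:  v_{1} + v_{2} + v_{3} = 0  so sig = (3;())
  • {1,3,7}:  v_{1} + v_{3} + v_{7} = v_{8}  so sig = (3;(1))
  • {1,7,8}:  v_{1} + v_{7} + v_{8} = v_{4}  so sig = (3;(1))
  • {6,7,8}:  v_{6} + v_{7} + v_{8} = 2·v_{4}  so sig = (3;(2))

so the primitive-relation signature multiset is
    |P|=2: 10 collections, coeffs (), (1), (1), (1,1), (1,1), (1,2), (1,2), (1,2), (2), (2,2)
    |P|=3: 4 collections, coeffs (), (1), (1), (2)


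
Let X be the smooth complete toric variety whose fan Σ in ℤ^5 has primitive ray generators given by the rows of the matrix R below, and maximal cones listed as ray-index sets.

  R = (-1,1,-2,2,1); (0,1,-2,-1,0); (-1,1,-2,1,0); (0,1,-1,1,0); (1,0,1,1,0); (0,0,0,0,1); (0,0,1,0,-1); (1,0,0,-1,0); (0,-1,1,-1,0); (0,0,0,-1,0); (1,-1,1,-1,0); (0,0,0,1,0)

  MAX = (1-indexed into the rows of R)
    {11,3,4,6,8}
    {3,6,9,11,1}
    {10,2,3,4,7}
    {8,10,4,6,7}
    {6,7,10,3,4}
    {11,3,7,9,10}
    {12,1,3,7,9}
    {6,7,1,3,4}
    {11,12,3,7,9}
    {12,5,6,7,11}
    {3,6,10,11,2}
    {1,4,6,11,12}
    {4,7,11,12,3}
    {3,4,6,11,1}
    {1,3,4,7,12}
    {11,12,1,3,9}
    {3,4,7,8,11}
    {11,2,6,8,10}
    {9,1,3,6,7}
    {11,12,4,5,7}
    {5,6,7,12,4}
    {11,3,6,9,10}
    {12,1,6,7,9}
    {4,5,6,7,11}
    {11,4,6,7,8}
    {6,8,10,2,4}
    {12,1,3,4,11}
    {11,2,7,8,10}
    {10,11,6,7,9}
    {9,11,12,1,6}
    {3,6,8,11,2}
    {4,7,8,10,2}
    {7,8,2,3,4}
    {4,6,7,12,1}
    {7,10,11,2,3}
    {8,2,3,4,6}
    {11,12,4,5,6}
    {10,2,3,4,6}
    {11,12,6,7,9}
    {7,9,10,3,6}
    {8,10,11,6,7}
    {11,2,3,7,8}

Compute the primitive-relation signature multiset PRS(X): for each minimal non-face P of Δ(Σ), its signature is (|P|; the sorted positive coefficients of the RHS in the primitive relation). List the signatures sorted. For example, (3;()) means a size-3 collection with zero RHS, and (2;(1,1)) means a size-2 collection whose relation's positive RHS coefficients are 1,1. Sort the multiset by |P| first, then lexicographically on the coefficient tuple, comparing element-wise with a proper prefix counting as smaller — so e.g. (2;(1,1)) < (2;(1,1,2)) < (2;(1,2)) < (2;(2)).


Δ(Σ) — 12 vertices, 24 min non-faces:

  P={4,9}:  v_{4} + v_{9} = 0  ⟹  sig = (2;())
  P={10,12}:  v_{10} + v_{12} = 0  ⟹  sig = (2;())
  P={1,10}:  v_{1} + v_{10} = v_{3} + v_{6}  ⟹  sig = (2;(1,1))
  P={2,5}:  v_{2} + v_{5} = v_{4} + v_{8}  ⟹  sig = (2;(1,1))
  P={2,12}:  v_{2} + v_{12} = v_{3} + v_{8}  ⟹  sig = (2;(1,1))
  P={3,5}:  v_{3} + v_{5} = v_{4} + v_{12}  ⟹  sig = (2;(1,1))
  P={8,9}:  v_{8} + v_{9} = v_{10} + v_{11}  ⟹  sig = (2;(1,1))
  P={8,12}:  v_{8} + v_{12} = v_{4} + v_{11}  ⟹  sig = (2;(1,1))
  P={1,8}:  v_{1} + v_{8} = v_{3} + v_{4} + v_{6} + v_{11}  ⟹  sig = (2;(1,1,1,1))
  P={5,9}:  v_{5} + v_{9} = v_{6} + v_{7} + v_{11} + v_{12}  ⟹  sig = (2;(1,1,1,1))
  P={5,10}:  v_{5} + v_{10} = v_{4} + v_{6} + v_{7} + v_{11}  ⟹  sig = (2;(1,1,1,1))
  P={1,2}:  v_{1} + v_{2} = 2·v_{3} + v_{6} + v_{8}  ⟹  sig = (2;(1,1,2))
  P={1,5}:  v_{1} + v_{5} = v_{4} + v_{6} + 2·v_{12}  ⟹  sig = (2;(1,1,2))
  P={2,9}:  v_{2} + v_{9} = v_{3} + 2·v_{10} + v_{11}  ⟹  sig = (2;(1,1,2))
  P={5,8}:  v_{5} + v_{8} = 2·v_{4} + v_{6} + v_{7} + 2·v_{11}  ⟹  sig = (2;(1,1,2,2))
  P={1,7,11}:  v_{1} + v_{7} + v_{11} = v_{12}  ⟹  sig = (3;(1))
  P={3,6,12}:  v_{3} + v_{6} + v_{12} = v_{1}  ⟹  sig = (3;(1))
  P={3,8,10}:  v_{3} + v_{8} + v_{10} = v_{2}  ⟹  sig = (3;(1))
  P={4,10,11}:  v_{4} + v_{10} + v_{11} = v_{8}  ⟹  sig = (3;(1))
  P={2,4,11}:  v_{2} + v_{4} + v_{11} = v_{3} + 2·v_{8}  ⟹  sig = (3;(1,2))
  P={2,6,7}:  v_{2} + v_{6} + v_{7} = v_{4} + 2·v_{10}  ⟹  sig = (3;(1,2))
  P={3,6,7,11}:  v_{3} + v_{6} + v_{7} + v_{11} = 0  ⟹  sig = (4;())
  P={3,6,7,8}:  v_{3} + v_{6} + v_{7} + v_{8} = v_{4} + v_{10}  ⟹  sig = (4;(1,1))
  P={4,6,7,11,12}:  v_{4} + v_{6} + v_{7} + v_{11} + v_{12} = v_{5}  ⟹  sig = (5;(1))

so the primitive-relation signature multiset is
    |P|=2: 15 collections, coeffs (), (), (1,1), (1,1), (1,1), (1,1), (1,1), (1,1), (1,1,1,1), (1,1,1,1), (1,1,1,1), (1,1,2), (1,1,2), (1,1,2), (1,1,2,2)
    |P|=3: 6 collections, coeffs (1), (1), (1), (1), (1,2), (1,2)
    |P|=4: 2 collections, coeffs (), (1,1)
    |P|=5: 1 collection, coeffs (1)


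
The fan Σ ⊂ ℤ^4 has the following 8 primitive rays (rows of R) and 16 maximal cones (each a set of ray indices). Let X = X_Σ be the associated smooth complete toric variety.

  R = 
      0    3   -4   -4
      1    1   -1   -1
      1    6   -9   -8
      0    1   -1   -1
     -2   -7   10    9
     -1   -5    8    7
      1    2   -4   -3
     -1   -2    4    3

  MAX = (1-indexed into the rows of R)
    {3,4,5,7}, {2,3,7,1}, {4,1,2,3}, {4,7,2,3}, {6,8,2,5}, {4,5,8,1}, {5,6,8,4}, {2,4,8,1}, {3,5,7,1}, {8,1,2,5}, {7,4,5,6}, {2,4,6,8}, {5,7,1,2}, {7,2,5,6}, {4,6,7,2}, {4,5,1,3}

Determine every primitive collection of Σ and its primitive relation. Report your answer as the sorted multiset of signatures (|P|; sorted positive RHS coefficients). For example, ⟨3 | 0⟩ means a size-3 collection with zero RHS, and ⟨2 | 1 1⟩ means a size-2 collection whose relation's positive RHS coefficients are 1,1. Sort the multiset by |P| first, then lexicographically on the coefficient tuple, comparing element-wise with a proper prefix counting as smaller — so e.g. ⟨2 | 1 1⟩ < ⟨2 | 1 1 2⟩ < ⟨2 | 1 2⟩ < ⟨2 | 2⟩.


The 7 primitive collections of Σ (r=8, n=4):

  P = {7,8}:  v_{7} + v_{8} = 0 ; sig = ⟨2 | 0⟩
  P = {1,6}:  v_{1} + v_{6} = v_{8} ; sig = ⟨2 | 1⟩
  P = {3,6}:  v_{3} + v_{6} = v_{4} ; sig = ⟨2 | 1⟩
  P = {3,8}:  v_{3} + v_{8} = v_{1} + v_{4} ; sig = ⟨2 | 1 1⟩
  P = {2,3,5}:  v_{2} + v_{3} + v_{5} = 0 ; sig = ⟨3 | 0⟩
  P = {1,4,7}:  v_{1} + v_{4} + v_{7} = v_{3} ; sig = ⟨3 | 1⟩
  P = {2,4,5}:  v_{2} + v_{4} + v_{5} = v_{6} ; sig = ⟨3 | 1⟩

Hence PRS(X_Σ) =
{ ⟨2 | 0⟩,  ⟨2 | 1⟩ ×2,  ⟨2 | 1 1⟩,  ⟨3 | 0⟩,  ⟨3 | 1⟩ ×2 }


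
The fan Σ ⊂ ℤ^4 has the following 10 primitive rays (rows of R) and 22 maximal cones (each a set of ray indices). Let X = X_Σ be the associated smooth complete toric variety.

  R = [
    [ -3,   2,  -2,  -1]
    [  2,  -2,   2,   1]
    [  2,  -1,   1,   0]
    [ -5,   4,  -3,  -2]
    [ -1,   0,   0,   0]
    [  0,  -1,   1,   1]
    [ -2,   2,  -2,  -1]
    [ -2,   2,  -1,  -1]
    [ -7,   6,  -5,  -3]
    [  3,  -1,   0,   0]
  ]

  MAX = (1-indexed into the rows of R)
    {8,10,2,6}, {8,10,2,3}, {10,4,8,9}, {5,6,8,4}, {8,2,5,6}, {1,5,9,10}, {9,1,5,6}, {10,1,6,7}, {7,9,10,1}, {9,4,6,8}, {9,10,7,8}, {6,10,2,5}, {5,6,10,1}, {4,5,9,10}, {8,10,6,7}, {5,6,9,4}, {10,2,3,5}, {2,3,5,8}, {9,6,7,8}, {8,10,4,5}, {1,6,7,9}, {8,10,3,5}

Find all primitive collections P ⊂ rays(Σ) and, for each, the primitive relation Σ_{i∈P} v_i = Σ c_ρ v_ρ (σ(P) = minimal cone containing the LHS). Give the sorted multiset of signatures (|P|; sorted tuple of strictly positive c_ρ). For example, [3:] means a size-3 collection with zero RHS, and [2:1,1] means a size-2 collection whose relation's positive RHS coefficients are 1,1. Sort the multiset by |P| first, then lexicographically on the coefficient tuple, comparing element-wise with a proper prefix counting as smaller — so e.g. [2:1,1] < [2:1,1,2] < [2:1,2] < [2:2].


18 minimal non-faces of Δ(Σ) (on 10 rays):

  P={2,7}:  v_{2} + v_{7} = 0 — sig = [2:]
  P={1,2}:  v_{1} + v_{2} = v_{5} — sig = [2:1]
  P={1,8}:  v_{1} + v_{8} = v_{4} — sig = [2:1]
  P={2,9}:  v_{2} + v_{9} = v_{4} — sig = [2:1]
  P={3,6}:  v_{3} + v_{6} = v_{2} — sig = [2:1]
  P={4,7}:  v_{4} + v_{7} = v_{9} — sig = [2:1]
  P={5,7}:  v_{5} + v_{7} = v_{1} — sig = [2:1]
  P={1,4}:  v_{1} + v_{4} = v_{5} + v_{9} — sig = [2:1,1]
  P={2,4}:  v_{2} + v_{4} = v_{5} + v_{8} — sig = [2:1,1]
  P={3,7}:  v_{3} + v_{7} = v_{5} + v_{8} + v_{10} — sig = [2:1,1,1]
  P={3,9}:  v_{3} + v_{9} = v_{4} + v_{5} + v_{8} + v_{10} — sig = [2:1,1,1,1]
  P={1,3}:  v_{1} + v_{3} = 2·v_{5} + v_{8} + v_{10} — sig = [2:1,1,2]
  P={3,4}:  v_{3} + v_{4} = 2·v_{5} + 2·v_{8} + v_{10} — sig = [2:1,2,2]
  P={4,6,10}:  v_{4} + v_{6} + v_{10} = v_{7} — sig = [3:1]
  P={5,8,9}:  v_{5} + v_{8} + v_{9} = 2·v_{4} — sig = [3:2]
  P={6,9,10}:  v_{6} + v_{9} + v_{10} = 2·v_{7} — sig = [3:2]
  P={5,6,8,10}:  v_{5} + v_{6} + v_{8} + v_{10} = 0 — sig = [4:]
  P={2,5,8,10}:  v_{2} + v_{5} + v_{8} + v_{10} = v_{3} — sig = [4:1]

Signatures (|P|; sorted positive RHS coefficients), sorted:
    |P|=2: 13 collections, coeffs (), (1), (1), (1), (1), (1), (1), (1,1), (1,1), (1,1,1), (1,1,1,1), (1,1,2), (1,2,2)
    |P|=3: 3 collections, coeffs (1), (2), (2)
    |P|=4: 2 collections, coeffs (), (1)


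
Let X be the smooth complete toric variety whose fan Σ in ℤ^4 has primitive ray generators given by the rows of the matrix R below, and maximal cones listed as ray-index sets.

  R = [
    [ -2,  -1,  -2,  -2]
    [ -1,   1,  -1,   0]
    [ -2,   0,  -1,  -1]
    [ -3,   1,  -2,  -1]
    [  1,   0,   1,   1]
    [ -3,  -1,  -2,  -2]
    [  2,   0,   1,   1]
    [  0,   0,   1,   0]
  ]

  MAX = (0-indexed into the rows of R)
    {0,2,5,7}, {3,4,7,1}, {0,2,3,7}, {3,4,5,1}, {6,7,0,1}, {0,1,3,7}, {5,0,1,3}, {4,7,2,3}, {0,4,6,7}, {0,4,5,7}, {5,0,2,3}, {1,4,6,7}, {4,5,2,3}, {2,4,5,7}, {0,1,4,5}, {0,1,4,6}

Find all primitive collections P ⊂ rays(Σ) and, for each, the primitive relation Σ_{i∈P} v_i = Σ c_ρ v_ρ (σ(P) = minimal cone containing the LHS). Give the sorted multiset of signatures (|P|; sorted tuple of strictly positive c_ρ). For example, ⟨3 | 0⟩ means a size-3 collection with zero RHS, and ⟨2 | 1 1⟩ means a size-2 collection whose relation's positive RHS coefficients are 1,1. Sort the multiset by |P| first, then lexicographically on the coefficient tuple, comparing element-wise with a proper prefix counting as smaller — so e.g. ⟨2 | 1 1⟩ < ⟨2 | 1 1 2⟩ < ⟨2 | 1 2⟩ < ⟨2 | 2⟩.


The 9 primitive collections of Σ (r=8, n=4):

  P={2,6}:  v_{2} + v_{6} = 0  so sig = ⟨2 | 0⟩
  P={1,2}:  v_{1} + v_{2} = v_{3}  so sig = ⟨2 | 1⟩
  P={3,6}:  v_{3} + v_{6} = v_{1}  so sig = ⟨2 | 1⟩
  P={5,6}:  v_{5} + v_{6} = v_{0} + v_{4}  so sig = ⟨2 | 1 1⟩
  P={0,2,4}:  v_{0} + v_{2} + v_{4} = v_{5}  so sig = ⟨3 | 1⟩
  P={0,3,4}:  v_{0} + v_{3} + v_{4} = v_{1} + v_{5}  so sig = ⟨3 | 1 1⟩
  P={1,5,7}:  v_{1} + v_{5} + v_{7} = 2·v_{2}  so sig = ⟨3 | 2⟩
  P={3,5,7}:  v_{3} + v_{5} + v_{7} = 3·v_{2}  so sig = ⟨3 | 3⟩
  P={0,1,4,7}:  v_{0} + v_{1} + v_{4} + v_{7} = v_{2}  so sig = ⟨4 | 1⟩

Sorted signature multiset PRS(X):
    |P|=2: 4 collections, coeffs (), (1), (1), (1,1)
    |P|=3: 4 collections, coeffs (1), (1,1), (2), (3)
    |P|=4: 1 collection, coeffs (1)


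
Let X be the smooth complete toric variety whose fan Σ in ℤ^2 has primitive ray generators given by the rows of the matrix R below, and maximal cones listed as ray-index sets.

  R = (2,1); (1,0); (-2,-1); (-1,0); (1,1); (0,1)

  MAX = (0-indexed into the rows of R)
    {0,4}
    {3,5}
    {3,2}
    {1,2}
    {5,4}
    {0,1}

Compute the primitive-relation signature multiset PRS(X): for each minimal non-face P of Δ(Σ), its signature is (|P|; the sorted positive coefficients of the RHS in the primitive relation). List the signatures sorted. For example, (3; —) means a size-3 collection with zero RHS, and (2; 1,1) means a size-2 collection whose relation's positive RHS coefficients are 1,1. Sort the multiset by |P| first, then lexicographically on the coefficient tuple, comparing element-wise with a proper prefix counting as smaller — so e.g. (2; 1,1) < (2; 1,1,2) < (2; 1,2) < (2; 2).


Δ(Σ) — 6 vertices, 9 min non-faces:

  • {0,2}:  v_{0} + v_{2} = 0  ⟹  sig = (2; —)
  • {1,3}:  v_{1} + v_{3} = 0  ⟹  sig = (2; —)
  • {0,3}:  v_{0} + v_{3} = v_{4}  ⟹  sig = (2; 1)
  • {1,4}:  v_{1} + v_{4} = v_{0}  ⟹  sig = (2; 1)
  • {1,5}:  v_{1} + v_{5} = v_{4}  ⟹  sig = (2; 1)
  • {2,4}:  v_{2} + v_{4} = v_{3}  ⟹  sig = (2; 1)
  • {3,4}:  v_{3} + v_{4} = v_{5}  ⟹  sig = (2; 1)
  • {0,5}:  v_{0} + v_{5} = 2·v_{4}  ⟹  sig = (2; 2)
  • {2,5}:  v_{2} + v_{5} = 2·v_{3}  ⟹  sig = (2; 2)

Sorted signature multiset PRS(X):
{ (2; —) ×2,  (2; 1) ×5,  (2; 2) ×2 }


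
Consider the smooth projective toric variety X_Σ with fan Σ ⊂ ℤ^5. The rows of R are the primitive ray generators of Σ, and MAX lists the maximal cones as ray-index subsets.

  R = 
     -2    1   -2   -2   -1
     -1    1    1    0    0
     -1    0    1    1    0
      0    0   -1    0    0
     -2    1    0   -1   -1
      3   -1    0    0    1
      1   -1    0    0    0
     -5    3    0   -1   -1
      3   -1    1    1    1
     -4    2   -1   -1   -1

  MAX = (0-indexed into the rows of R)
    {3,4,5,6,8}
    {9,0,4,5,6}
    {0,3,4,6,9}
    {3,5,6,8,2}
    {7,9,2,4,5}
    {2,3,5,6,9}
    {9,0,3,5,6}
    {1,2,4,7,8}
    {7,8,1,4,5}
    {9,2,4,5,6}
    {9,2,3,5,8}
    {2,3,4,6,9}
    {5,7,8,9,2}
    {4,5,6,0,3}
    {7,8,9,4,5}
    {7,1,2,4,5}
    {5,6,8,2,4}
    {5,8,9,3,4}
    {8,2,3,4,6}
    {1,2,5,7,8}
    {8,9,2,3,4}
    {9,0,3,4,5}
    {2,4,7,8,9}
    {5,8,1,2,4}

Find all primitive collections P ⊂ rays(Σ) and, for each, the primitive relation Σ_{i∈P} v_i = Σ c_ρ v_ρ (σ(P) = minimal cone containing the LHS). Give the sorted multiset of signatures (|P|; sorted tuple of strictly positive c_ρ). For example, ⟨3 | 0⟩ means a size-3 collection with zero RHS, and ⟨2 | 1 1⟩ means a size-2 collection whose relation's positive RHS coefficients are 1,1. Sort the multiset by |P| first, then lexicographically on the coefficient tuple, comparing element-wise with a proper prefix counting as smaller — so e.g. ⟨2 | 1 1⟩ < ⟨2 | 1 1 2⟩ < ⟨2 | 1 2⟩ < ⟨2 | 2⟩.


The 14 primitive collections of Σ (r=10, n=5):

  P={1,9}:  v_{1} + v_{9} = v_{7} ; sig = ⟨2 | 1⟩
  P={0,2}:  v_{0} + v_{2} = v_{6} + v_{9} ; sig = ⟨2 | 1 1⟩
  P={1,3}:  v_{1} + v_{3} = v_{8} + v_{9} ; sig = ⟨2 | 1 1⟩
  P={0,1}:  v_{0} + v_{1} = v_{4} + v_{5} + v_{9} ; sig = ⟨2 | 1 1 1⟩
  P={0,8}:  v_{0} + v_{8} = v_{3} + v_{4} + v_{5} ; sig = ⟨2 | 1 1 1⟩
  P={1,6}:  v_{1} + v_{6} = v_{2} + v_{4} + v_{5} ; sig = ⟨2 | 1 1 1⟩
  P={6,7}:  v_{6} + v_{7} = v_{2} + v_{4} + v_{5} + v_{9} ; sig = ⟨2 | 1 1 1 1⟩
  P={0,7}:  v_{0} + v_{7} = v_{4} + v_{5} + 2·v_{9} ; sig = ⟨2 | 1 1 2⟩
  P={3,7}:  v_{3} + v_{7} = v_{8} + 2·v_{9} ; sig = ⟨2 | 1 2⟩
  P={6,8,9}:  v_{6} + v_{8} + v_{9} = 0 ; sig = ⟨3 | 0⟩
  P={2,3,4,5}:  v_{2} + v_{3} + v_{4} + v_{5} = 0 ; sig = ⟨4 | 0⟩
  P={2,4,5,8,9}:  v_{2} + v_{4} + v_{5} + v_{8} + v_{9} = v_{1} ; sig = ⟨5 | 1⟩
  P={3,4,5,6,9}:  v_{3} + v_{4} + v_{5} + v_{6} + v_{9} = v_{0} ; sig = ⟨5 | 1⟩
  P={2,4,5,7,8}:  v_{2} + v_{4} + v_{5} + v_{7} + v_{8} = 2·v_{1} ; sig = ⟨5 | 2⟩

Sorted signature multiset PRS(X):
[⟨2 | 1⟩, ⟨2 | 1 1⟩, ⟨2 | 1 1⟩, ⟨2 | 1 1 1⟩, ⟨2 | 1 1 1⟩, ⟨2 | 1 1 1⟩, ⟨2 | 1 1 1 1⟩, ⟨2 | 1 1 2⟩, ⟨2 | 1 2⟩, ⟨3 | 0⟩, ⟨4 | 0⟩, ⟨5 | 1⟩, ⟨5 | 1⟩, ⟨5 | 2⟩]


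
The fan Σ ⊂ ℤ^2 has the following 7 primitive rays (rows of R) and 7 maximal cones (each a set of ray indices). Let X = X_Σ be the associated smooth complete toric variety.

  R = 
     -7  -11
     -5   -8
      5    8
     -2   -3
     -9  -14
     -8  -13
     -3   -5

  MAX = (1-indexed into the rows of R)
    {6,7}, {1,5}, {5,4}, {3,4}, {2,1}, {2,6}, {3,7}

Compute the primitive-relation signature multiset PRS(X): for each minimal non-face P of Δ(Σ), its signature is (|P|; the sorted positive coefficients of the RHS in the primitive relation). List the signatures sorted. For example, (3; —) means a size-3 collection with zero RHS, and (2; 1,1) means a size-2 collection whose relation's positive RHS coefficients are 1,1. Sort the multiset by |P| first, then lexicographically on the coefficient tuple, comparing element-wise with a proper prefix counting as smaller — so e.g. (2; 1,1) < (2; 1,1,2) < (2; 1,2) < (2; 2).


14 minimal non-faces of Δ(Σ) (on 7 rays):

  P={2,3}:  v_{2} + v_{3} = 0  ⟹  sig = (2; —)
  P={1,3}:  v_{1} + v_{3} = v_{4}  ⟹  sig = (2; 1)
  P={1,4}:  v_{1} + v_{4} = v_{5}  ⟹  sig = (2; 1)
  P={2,4}:  v_{2} + v_{4} = v_{1}  ⟹  sig = (2; 1)
  P={2,7}:  v_{2} + v_{7} = v_{6}  ⟹  sig = (2; 1)
  P={3,6}:  v_{3} + v_{6} = v_{7}  ⟹  sig = (2; 1)
  P={4,7}:  v_{4} + v_{7} = v_{2}  ⟹  sig = (2; 1)
  P={5,7}:  v_{5} + v_{7} = v_{1} + v_{2}  ⟹  sig = (2; 1,1)
  P={5,6}:  v_{5} + v_{6} = v_{1} + 2·v_{2}  ⟹  sig = (2; 1,2)
  P={1,7}:  v_{1} + v_{7} = 2·v_{2}  ⟹  sig = (2; 2)
  P={2,5}:  v_{2} + v_{5} = 2·v_{1}  ⟹  sig = (2; 2)
  P={3,5}:  v_{3} + v_{5} = 2·v_{4}  ⟹  sig = (2; 2)
  P={4,6}:  v_{4} + v_{6} = 2·v_{2}  ⟹  sig = (2; 2)
  P={1,6}:  v_{1} + v_{6} = 3·v_{2}  ⟹  sig = (2; 3)

Sorted signature multiset PRS(X):
    |P|=2: 14 collections, coeffs (), (1), (1), (1), (1), (1), (1), (1,1), (1,2), (2), (2), (2), (2), (3)


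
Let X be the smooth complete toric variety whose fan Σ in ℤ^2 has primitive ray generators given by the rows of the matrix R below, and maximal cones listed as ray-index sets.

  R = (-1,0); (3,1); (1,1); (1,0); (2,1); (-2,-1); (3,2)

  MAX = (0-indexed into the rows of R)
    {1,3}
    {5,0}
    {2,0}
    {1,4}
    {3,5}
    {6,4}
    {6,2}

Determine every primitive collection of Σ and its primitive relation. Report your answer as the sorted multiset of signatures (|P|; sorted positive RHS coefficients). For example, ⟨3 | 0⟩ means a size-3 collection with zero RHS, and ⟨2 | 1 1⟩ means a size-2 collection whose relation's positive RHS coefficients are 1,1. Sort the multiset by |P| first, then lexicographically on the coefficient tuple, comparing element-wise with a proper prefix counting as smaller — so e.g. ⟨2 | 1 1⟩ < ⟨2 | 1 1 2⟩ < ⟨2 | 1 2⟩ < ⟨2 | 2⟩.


Minimal non-faces — 14 found among 7 rays, 7 max cones:

  P={0,3}:  v_{0} + v_{3} = 0 ; sig = ⟨2 | 0⟩
  P={4,5}:  v_{4} + v_{5} = 0 ; sig = ⟨2 | 0⟩
  P={0,1}:  v_{0} + v_{1} = v_{4} ; sig = ⟨2 | 1⟩
  P={0,4}:  v_{0} + v_{4} = v_{2} ; sig = ⟨2 | 1⟩
  P={1,5}:  v_{1} + v_{5} = v_{3} ; sig = ⟨2 | 1⟩
  P={2,3}:  v_{2} + v_{3} = v_{4} ; sig = ⟨2 | 1⟩
  P={2,4}:  v_{2} + v_{4} = v_{6} ; sig = ⟨2 | 1⟩
  P={2,5}:  v_{2} + v_{5} = v_{0} ; sig = ⟨2 | 1⟩
  P={3,4}:  v_{3} + v_{4} = v_{1} ; sig = ⟨2 | 1⟩
  P={5,6}:  v_{5} + v_{6} = v_{2} ; sig = ⟨2 | 1⟩
  P={0,6}:  v_{0} + v_{6} = 2·v_{2} ; sig = ⟨2 | 2⟩
  P={1,2}:  v_{1} + v_{2} = 2·v_{4} ; sig = ⟨2 | 2⟩
  P={3,6}:  v_{3} + v_{6} = 2·v_{4} ; sig = ⟨2 | 2⟩
  P={1,6}:  v_{1} + v_{6} = 3·v_{4} ; sig = ⟨2 | 3⟩

Signatures (|P|; sorted positive RHS coefficients), sorted:
[⟨2 | 0⟩, ⟨2 | 0⟩, ⟨2 | 1⟩, ⟨2 | 1⟩, ⟨2 | 1⟩, ⟨2 | 1⟩, ⟨2 | 1⟩, ⟨2 | 1⟩, ⟨2 | 1⟩, ⟨2 | 1⟩, ⟨2 | 2⟩, ⟨2 | 2⟩, ⟨2 | 2⟩, ⟨2 | 3⟩]
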